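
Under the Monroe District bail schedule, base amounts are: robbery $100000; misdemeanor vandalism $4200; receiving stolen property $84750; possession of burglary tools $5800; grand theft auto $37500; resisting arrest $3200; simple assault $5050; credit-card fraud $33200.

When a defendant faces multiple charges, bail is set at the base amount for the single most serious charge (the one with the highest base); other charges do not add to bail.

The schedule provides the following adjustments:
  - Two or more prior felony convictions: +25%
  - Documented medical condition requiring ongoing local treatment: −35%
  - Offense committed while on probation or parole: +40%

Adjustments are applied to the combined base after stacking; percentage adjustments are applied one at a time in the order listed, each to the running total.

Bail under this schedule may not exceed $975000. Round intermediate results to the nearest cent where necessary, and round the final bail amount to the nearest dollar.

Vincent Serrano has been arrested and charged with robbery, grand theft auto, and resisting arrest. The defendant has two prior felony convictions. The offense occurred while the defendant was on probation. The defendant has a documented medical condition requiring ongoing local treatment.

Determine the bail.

$113750

Base amounts from the schedule: robbery $100000; grand theft auto $37500; resisting arrest $3200.
Stacking rule: use the highest base only. Highest is robbery at $100000. Combined base = $100000.
Two or more prior felony convictions (+25%): $100000 × 1.25 = $125000.
Documented medical condition requiring ongoing local treatment (−35%): $125000 × 0.65 = $81250.
Offense committed while on probation or parole (+40%): $81250 × 1.4 = $113750.
$113750 is within the $975000 maximum.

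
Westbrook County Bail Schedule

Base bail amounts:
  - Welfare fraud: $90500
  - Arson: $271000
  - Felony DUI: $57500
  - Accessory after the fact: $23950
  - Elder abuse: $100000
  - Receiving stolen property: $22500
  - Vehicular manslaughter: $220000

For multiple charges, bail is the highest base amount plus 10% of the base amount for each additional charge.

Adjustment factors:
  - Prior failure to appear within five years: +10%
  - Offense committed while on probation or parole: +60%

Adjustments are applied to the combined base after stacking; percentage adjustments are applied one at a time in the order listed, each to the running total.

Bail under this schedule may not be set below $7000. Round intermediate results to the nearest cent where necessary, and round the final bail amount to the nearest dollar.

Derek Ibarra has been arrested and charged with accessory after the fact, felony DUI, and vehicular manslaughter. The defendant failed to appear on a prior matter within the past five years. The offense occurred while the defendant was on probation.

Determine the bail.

$401535

Base amounts from the schedule: accessory after the fact $23950; felony DUI $57500; vehicular manslaughter $220000.
Stacking rule: highest base plus 10% of each additional charge. Highest is vehicular manslaughter at $220000. Additional: $23950 × 10% = $2395; $57500 × 10% = $5750. Combined base = $220000 + $8145 = $228145.
Prior failure to appear within five years (+10%): $228145 × 1.1 = $250959.50.
Offense committed while on probation or parole (+60%): $250959.50 × 1.6 = $401535.20.
$401535.20 is at or above the $7000 minimum.
Rounded to the nearest dollar: $401535.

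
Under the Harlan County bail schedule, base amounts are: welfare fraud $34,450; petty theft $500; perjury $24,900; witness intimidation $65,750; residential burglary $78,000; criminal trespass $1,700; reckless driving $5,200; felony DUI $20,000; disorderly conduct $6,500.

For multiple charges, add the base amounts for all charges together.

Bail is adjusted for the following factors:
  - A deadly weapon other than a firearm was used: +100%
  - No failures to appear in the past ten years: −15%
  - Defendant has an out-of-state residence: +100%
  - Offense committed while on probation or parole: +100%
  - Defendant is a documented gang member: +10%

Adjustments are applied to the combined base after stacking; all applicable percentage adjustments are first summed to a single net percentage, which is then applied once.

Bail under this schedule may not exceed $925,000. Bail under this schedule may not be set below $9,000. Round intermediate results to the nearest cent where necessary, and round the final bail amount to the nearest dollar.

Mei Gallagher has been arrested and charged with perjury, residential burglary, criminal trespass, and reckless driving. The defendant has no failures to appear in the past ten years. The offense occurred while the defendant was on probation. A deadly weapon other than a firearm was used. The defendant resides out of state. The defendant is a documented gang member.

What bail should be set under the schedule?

$433,710

Base amounts from the schedule: perjury $24,900; residential burglary $78,000; criminal trespass $1,700; reckless driving $5,200.
Stacking rule: sum of all bases. $24,900 + $78,000 + $1,700 + $5,200 = $109,800.
Net percentage adjustment: +100% −15% +100% +100% +10% = +295%. $109,800 × 3.95 = $433,710.
$433,710 is within the $925,000 maximum.
$433,710 is at or above the $9,000 minimum.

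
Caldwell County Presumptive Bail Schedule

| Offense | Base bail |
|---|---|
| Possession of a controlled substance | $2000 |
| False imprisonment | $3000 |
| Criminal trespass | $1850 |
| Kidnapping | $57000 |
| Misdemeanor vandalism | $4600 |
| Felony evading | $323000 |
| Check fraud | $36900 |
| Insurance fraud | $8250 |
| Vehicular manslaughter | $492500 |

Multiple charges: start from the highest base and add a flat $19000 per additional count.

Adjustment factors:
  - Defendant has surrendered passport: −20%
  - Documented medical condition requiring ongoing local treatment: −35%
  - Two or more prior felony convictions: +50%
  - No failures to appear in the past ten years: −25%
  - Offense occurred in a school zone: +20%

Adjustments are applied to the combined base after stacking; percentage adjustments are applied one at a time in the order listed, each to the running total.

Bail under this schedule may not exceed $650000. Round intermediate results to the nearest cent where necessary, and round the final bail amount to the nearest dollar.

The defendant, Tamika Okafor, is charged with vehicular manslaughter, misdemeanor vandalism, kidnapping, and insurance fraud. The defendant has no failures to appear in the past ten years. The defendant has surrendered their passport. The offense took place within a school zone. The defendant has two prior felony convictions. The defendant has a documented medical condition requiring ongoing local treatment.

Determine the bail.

$385749

Base amounts from the schedule: vehicular manslaughter $492500; misdemeanor vandalism $4600; kidnapping $57000; insurance fraud $8250.
Stacking rule: highest base plus $19000 per additional charge. Highest is vehicular manslaughter at $492500; 3 additional charges → +$57000. Combined base = $549500.
Defendant has surrendered passport (−20%): $549500 × 0.8 = $439600.
Documented medical condition requiring ongoing local treatment (−35%): $439600 × 0.65 = $285740.
Two or more prior felony convictions (+50%): $285740 × 1.5 = $428610.
No failures to appear in the past ten years (−25%): $428610 × 0.75 = $321457.50.
Offense occurred in a school zone (+20%): $321457.50 × 1.2 = $385749.
$385749 is within the $650000 maximum.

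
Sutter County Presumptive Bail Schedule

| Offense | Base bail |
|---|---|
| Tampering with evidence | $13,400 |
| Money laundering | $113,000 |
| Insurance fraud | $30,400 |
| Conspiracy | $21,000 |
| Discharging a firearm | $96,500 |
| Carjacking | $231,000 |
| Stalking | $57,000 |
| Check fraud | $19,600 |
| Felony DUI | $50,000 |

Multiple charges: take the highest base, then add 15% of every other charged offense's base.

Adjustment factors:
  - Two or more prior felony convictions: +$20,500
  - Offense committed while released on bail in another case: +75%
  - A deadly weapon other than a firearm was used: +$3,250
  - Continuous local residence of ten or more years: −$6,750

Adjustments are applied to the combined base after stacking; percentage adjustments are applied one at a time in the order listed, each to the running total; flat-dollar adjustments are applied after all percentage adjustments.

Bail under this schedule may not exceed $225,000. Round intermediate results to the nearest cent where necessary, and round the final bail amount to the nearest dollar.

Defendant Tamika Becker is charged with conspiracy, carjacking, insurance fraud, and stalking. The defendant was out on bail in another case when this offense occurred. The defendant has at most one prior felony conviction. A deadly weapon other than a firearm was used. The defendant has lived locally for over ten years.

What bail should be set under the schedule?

$225,000

Base amounts from the schedule: conspiracy $21,000; carjacking $231,000; insurance fraud $30,400; stalking $57,000.
Stacking rule: highest base plus 15% of each additional charge. Highest is carjacking at $231,000. Additional: $21,000 × 15% = $3,150; $30,400 × 15% = $4,560; $57,000 × 15% = $8,550. Combined base = $231,000 + $16,260 = $247,260.
Offense committed while released on bail in another case (+75%): $247,260 × 1.75 = $432,705.
A deadly weapon other than a firearm was used (+$3,250 flat): $432,705 + $3,250 = $435,955.
Continuous local residence of ten or more years (−$6,750 flat): $435,955 − $6,750 = $429,205.
Result $429,205 exceeds the maximum of $225,000; bail is capped at $225,000.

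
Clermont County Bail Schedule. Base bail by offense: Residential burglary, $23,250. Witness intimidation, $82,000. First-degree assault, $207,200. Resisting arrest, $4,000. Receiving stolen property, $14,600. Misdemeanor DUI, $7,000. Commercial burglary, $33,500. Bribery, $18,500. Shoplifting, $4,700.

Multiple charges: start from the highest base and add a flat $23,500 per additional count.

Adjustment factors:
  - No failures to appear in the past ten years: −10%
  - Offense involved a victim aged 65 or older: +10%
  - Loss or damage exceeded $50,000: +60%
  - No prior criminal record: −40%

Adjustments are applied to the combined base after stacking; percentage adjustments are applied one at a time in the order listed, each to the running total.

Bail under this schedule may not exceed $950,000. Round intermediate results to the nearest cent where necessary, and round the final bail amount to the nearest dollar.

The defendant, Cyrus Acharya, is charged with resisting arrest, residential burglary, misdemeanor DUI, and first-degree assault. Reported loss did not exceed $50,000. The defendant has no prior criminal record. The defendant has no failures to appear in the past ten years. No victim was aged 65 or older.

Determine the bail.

$149,958

Base amounts from the schedule: resisting arrest $4,000; residential burglary $23,250; misdemeanor DUI $7,000; first-degree assault $207,200.
Stacking rule: highest base plus $23,500 per additional charge. Highest is first-degree assault at $207,200; 3 additional charges → +$70,500. Combined base = $277,700.
No failures to appear in the past ten years (−10%): $277,700 × 0.9 = $249,930.
No prior criminal record (−40%): $249,930 × 0.6 = $149,958.
$149,958 is within the $950,000 maximum.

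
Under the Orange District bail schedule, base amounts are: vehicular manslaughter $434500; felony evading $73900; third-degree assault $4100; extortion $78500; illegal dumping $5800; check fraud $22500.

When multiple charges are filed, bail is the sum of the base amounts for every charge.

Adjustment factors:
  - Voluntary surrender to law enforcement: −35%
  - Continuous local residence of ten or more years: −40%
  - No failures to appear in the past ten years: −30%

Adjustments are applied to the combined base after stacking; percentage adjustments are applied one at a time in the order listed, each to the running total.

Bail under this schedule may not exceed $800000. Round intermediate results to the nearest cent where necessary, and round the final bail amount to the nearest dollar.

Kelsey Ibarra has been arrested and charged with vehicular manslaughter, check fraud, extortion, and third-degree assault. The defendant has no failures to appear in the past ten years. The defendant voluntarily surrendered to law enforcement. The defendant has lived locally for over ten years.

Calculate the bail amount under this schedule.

Base amounts from the schedule: vehicular manslaughter $434500; check fraud $22500; extortion $78500; third-degree assault $4100.
Stacking rule: sum of all bases. $434500 + $22500 + $78500 + $4100 = $539600.
Voluntary surrender to law enforcement (−35%): $539600 × 0.65 = $350740.
Continuous local residence of ten or more years (−40%): $350740 × 0.6 = $210444.
No failures to appear in the past ten years (−30%): $210444 × 0.7 = $147310.80.
$147310.80 is within the $800000 maximum.
Rounded to the nearest dollar: $147311.

$147311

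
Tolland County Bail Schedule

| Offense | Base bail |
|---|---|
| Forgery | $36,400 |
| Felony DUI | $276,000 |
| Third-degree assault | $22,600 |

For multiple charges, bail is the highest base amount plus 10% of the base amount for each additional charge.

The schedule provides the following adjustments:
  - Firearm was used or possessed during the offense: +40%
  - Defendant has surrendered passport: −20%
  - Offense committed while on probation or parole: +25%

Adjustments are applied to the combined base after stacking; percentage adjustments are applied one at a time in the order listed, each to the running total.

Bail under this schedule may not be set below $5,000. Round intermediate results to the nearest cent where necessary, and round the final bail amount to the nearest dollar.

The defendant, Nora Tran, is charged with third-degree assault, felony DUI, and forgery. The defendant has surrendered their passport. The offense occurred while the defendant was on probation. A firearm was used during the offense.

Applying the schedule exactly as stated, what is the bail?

Base amounts from the schedule: third-degree assault $22,600; felony DUI $276,000; forgery $36,400.
Stacking rule: highest base plus 10% of each additional charge. Highest is felony DUI at $276,000. Additional: $22,600 × 10% = $2,260; $36,400 × 10% = $3,640. Combined base = $276,000 + $5,900 = $281,900.
Firearm was used or possessed during the offense (+40%): $281,900 × 1.4 = $394,660.
Defendant has surrendered passport (−20%): $394,660 × 0.8 = $315,728.
Offense committed while on probation or parole (+25%): $315,728 × 1.25 = $394,660.
$394,660 is at or above the $5,000 minimum.

$394,660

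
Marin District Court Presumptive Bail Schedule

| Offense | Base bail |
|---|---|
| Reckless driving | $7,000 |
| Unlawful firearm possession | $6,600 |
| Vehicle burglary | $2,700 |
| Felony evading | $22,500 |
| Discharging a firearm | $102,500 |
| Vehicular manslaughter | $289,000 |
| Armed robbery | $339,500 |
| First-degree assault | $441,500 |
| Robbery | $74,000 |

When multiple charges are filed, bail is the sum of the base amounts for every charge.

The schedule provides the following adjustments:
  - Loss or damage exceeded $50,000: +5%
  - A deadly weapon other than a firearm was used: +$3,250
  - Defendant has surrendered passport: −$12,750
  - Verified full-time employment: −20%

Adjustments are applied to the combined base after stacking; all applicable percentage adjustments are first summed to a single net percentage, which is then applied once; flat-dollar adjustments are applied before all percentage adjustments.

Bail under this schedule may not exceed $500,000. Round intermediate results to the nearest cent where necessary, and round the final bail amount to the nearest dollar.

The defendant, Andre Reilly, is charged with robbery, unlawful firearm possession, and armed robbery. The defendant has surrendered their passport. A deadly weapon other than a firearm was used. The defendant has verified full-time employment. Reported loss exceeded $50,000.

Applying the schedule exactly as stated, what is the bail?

$349,010

Base amounts from the schedule: robbery $74,000; unlawful firearm possession $6,600; armed robbery $339,500.
Stacking rule: sum of all bases. $74,000 + $6,600 + $339,500 = $420,100.
A deadly weapon other than a firearm was used (+$3,250 flat): $420,100 + $3,250 = $423,350.
Defendant has surrendered passport (−$12,750 flat): $423,350 − $12,750 = $410,600.
Net percentage adjustment: +5% −20% = −15%. $410,600 × 0.85 = $349,010.
$349,010 is within the $500,000 maximum.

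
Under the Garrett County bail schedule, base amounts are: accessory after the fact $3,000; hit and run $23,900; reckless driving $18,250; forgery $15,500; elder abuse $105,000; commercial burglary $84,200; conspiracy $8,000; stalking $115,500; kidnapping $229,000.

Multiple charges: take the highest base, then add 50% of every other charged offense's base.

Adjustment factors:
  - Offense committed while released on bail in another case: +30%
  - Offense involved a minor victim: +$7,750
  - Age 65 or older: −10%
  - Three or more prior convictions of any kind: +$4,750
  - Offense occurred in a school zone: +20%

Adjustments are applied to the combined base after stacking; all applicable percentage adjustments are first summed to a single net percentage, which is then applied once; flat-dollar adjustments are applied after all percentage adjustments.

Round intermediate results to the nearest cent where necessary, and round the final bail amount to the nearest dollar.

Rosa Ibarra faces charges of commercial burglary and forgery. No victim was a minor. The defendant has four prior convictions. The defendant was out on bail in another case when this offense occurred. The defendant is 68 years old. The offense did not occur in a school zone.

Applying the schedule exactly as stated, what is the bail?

$115,090

Base amounts from the schedule: commercial burglary $84,200; forgery $15,500.
Stacking rule: highest base plus 50% of each additional charge. Highest is commercial burglary at $84,200. Additional: $15,500 × 50% = $7,750. Combined base = $84,200 + $7,750 = $91,950.
Net percentage adjustment: +30% −10% = +20%. $91,950 × 1.2 = $110,340.
Three or more prior convictions of any kind (+$4,750 flat): $110,340 + $4,750 = $115,090.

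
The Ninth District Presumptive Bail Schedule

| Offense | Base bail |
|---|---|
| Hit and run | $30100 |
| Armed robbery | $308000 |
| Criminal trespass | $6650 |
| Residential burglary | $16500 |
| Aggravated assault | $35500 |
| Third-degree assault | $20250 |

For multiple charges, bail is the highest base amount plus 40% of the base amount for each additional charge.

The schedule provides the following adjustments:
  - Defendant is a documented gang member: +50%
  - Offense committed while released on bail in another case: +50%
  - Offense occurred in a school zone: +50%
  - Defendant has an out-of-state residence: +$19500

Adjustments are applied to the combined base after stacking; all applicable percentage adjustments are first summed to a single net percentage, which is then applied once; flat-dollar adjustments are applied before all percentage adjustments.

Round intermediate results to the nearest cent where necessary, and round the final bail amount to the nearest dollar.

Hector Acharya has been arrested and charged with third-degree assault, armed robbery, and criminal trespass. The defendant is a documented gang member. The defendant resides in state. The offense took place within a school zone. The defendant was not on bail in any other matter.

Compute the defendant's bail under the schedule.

Base amounts from the schedule: third-degree assault $20250; armed robbery $308000; criminal trespass $6650.
Stacking rule: highest base plus 40% of each additional charge. Highest is armed robbery at $308000. Additional: $20250 × 40% = $8100; $6650 × 40% = $2660. Combined base = $308000 + $10760 = $318760.
Net percentage adjustment: +50% +50% = +100%. $318760 × 2 = $637520.

$637520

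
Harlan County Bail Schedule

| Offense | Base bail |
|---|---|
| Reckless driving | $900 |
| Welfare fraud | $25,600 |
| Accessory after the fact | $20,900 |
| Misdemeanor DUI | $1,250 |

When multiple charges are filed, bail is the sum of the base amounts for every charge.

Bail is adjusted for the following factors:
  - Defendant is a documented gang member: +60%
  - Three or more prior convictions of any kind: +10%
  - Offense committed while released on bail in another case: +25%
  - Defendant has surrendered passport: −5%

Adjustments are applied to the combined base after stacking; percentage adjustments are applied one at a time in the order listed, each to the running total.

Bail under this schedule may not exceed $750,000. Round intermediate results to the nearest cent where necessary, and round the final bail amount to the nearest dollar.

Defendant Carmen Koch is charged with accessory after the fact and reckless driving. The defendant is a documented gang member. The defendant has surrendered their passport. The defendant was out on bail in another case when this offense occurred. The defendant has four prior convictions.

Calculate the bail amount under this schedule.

$45,562

Base amounts from the schedule: accessory after the fact $20,900; reckless driving $900.
Stacking rule: sum of all bases. $20,900 + $900 = $21,800.
Defendant is a documented gang member (+60%): $21,800 × 1.6 = $34,880.
Three or more prior convictions of any kind (+10%): $34,880 × 1.1 = $38,368.
Offense committed while released on bail in another case (+25%): $38,368 × 1.25 = $47,960.
Defendant has surrendered passport (−5%): $47,960 × 0.95 = $45,562.
$45,562 is within the $750,000 maximum.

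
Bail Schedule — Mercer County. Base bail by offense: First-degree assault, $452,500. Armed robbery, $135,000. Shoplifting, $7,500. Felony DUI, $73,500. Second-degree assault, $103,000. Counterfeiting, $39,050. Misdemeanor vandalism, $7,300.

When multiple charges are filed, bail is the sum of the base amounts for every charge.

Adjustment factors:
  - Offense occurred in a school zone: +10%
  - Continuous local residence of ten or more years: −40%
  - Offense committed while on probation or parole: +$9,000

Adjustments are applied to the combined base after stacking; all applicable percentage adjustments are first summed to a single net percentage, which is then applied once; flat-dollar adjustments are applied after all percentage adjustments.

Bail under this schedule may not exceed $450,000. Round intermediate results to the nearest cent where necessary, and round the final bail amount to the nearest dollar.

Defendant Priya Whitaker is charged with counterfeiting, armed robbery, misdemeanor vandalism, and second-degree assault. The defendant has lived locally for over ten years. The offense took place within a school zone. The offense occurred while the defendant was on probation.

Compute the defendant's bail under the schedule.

$208,045

Base amounts from the schedule: counterfeiting $39,050; armed robbery $135,000; misdemeanor vandalism $7,300; second-degree assault $103,000.
Stacking rule: sum of all bases. $39,050 + $135,000 + $7,300 + $103,000 = $284,350.
Net percentage adjustment: +10% −40% = −30%. $284,350 × 0.7 = $199,045.
Offense committed while on probation or parole (+$9,000 flat): $199,045 + $9,000 = $208,045.
$208,045 is within the $450,000 maximum.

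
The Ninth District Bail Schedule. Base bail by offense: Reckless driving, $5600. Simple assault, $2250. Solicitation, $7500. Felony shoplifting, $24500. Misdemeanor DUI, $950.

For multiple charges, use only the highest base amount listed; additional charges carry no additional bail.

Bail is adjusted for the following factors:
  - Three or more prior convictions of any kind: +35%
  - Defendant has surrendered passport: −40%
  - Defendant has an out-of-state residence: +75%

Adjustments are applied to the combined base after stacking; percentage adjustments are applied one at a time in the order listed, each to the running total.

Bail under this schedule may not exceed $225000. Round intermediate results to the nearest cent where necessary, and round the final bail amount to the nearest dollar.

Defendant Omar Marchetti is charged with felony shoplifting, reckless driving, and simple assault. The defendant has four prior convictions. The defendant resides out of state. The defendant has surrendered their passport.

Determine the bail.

$34729

Base amounts from the schedule: felony shoplifting $24500; reckless driving $5600; simple assault $2250.
Stacking rule: use the highest base only. Highest is felony shoplifting at $24500. Combined base = $24500.
Three or more prior convictions of any kind (+35%): $24500 × 1.35 = $33075.
Defendant has surrendered passport (−40%): $33075 × 0.6 = $19845.
Defendant has an out-of-state residence (+75%): $19845 × 1.75 = $34728.75.
$34728.75 is within the $225000 maximum.
Rounded to the nearest dollar: $34729.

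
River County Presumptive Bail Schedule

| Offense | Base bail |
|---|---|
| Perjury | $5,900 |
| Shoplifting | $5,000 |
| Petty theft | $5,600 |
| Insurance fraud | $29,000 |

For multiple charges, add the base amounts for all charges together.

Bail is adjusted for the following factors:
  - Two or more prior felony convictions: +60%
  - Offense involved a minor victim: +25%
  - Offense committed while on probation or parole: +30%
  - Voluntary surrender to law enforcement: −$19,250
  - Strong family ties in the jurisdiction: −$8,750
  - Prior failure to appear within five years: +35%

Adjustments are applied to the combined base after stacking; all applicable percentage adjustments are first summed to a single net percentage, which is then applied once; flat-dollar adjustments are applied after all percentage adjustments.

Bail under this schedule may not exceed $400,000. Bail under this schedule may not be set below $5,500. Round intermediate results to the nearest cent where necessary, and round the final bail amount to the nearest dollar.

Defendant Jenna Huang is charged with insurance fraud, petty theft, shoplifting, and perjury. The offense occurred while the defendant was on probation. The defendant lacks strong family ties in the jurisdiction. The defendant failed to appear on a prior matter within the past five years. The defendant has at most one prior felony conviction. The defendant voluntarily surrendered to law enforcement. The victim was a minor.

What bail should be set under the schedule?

$67,200

Base amounts from the schedule: insurance fraud $29,000; petty theft $5,600; shoplifting $5,000; perjury $5,900.
Stacking rule: sum of all bases. $29,000 + $5,600 + $5,000 + $5,900 = $45,500.
Net percentage adjustment: +25% +30% +35% = +90%. $45,500 × 1.9 = $86,450.
Voluntary surrender to law enforcement (−$19,250 flat): $86,450 − $19,250 = $67,200.
$67,200 is within the $400,000 maximum.
$67,200 is at or above the $5,500 minimum.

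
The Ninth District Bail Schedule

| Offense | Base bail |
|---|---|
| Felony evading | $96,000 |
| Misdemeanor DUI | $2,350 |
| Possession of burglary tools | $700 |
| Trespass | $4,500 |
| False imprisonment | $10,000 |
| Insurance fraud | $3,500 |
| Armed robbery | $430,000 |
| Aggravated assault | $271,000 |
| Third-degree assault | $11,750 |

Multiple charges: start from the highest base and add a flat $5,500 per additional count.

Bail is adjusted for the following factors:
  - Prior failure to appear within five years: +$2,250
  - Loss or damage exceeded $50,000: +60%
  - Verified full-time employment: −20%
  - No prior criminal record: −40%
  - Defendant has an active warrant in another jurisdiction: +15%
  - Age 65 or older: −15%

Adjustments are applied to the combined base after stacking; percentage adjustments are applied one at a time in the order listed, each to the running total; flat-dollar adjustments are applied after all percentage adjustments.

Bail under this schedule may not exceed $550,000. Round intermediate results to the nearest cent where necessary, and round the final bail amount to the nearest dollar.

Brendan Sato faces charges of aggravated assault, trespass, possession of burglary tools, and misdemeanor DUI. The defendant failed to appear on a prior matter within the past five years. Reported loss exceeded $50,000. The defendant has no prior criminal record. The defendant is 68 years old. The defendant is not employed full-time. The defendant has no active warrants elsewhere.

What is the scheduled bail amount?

$236,850

Base amounts from the schedule: aggravated assault $271,000; trespass $4,500; possession of burglary tools $700; misdemeanor DUI $2,350.
Stacking rule: highest base plus $5,500 per additional charge. Highest is aggravated assault at $271,000; 3 additional charges → +$16,500. Combined base = $287,500.
Loss or damage exceeded $50,000 (+60%): $287,500 × 1.6 = $460,000.
No prior criminal record (−40%): $460,000 × 0.6 = $276,000.
Age 65 or older (−15%): $276,000 × 0.85 = $234,600.
Prior failure to appear within five years (+$2,250 flat): $234,600 + $2,250 = $236,850.
$236,850 is within the $550,000 maximum.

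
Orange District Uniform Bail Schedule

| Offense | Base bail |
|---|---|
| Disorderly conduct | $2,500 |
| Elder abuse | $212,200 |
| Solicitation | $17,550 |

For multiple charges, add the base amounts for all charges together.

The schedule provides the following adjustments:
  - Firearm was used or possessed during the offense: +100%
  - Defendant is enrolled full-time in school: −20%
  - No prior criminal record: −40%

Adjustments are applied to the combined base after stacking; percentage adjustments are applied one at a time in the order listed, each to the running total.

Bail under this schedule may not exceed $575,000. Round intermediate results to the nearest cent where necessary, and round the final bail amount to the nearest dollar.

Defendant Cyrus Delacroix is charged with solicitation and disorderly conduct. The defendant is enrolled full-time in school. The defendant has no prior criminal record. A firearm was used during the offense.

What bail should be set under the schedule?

$19,248

Base amounts from the schedule: solicitation $17,550; disorderly conduct $2,500.
Stacking rule: sum of all bases. $17,550 + $2,500 = $20,050.
Firearm was used or possessed during the offense (+100%): $20,050 × 2 = $40,100.
Defendant is enrolled full-time in school (−20%): $40,100 × 0.8 = $32,080.
No prior criminal record (−40%): $32,080 × 0.6 = $19,248.
$19,248 is within the $575,000 maximum.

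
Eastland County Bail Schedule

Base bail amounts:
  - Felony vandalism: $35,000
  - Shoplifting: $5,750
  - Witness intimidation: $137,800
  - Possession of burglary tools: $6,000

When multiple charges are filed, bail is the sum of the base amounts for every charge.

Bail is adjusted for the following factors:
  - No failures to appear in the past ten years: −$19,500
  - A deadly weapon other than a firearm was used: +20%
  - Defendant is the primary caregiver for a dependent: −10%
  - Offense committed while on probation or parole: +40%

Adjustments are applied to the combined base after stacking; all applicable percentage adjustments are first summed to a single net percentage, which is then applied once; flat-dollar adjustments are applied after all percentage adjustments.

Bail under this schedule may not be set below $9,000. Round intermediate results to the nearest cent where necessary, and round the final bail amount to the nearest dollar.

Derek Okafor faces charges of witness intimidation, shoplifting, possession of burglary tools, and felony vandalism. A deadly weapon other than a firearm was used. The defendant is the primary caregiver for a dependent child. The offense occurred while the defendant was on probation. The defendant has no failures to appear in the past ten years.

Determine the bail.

$257,325

Base amounts from the schedule: witness intimidation $137,800; shoplifting $5,750; possession of burglary tools $6,000; felony vandalism $35,000.
Stacking rule: sum of all bases. $137,800 + $5,750 + $6,000 + $35,000 = $184,550.
Net percentage adjustment: +20% −10% +40% = +50%. $184,550 × 1.5 = $276,825.
No failures to appear in the past ten years (−$19,500 flat): $276,825 − $19,500 = $257,325.
$257,325 is at or above the $9,000 minimum.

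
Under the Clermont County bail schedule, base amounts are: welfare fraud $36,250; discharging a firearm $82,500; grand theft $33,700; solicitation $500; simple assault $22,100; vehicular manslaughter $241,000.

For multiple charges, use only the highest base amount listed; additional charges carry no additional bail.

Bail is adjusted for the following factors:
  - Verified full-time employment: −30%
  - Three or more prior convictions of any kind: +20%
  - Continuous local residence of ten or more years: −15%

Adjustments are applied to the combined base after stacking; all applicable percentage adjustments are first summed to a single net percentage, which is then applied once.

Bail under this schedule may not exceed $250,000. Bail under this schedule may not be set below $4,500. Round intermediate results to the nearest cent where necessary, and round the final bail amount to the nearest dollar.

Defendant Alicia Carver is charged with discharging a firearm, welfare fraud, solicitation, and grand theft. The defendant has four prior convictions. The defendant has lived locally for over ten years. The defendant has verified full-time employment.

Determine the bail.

$61,875

Base amounts from the schedule: discharging a firearm $82,500; welfare fraud $36,250; solicitation $500; grand theft $33,700.
Stacking rule: use the highest base only. Highest is discharging a firearm at $82,500. Combined base = $82,500.
Net percentage adjustment: −30% +20% −15% = −25%. $82,500 × 0.75 = $61,875.
$61,875 is within the $250,000 maximum.
$61,875 is at or above the $4,500 minimum.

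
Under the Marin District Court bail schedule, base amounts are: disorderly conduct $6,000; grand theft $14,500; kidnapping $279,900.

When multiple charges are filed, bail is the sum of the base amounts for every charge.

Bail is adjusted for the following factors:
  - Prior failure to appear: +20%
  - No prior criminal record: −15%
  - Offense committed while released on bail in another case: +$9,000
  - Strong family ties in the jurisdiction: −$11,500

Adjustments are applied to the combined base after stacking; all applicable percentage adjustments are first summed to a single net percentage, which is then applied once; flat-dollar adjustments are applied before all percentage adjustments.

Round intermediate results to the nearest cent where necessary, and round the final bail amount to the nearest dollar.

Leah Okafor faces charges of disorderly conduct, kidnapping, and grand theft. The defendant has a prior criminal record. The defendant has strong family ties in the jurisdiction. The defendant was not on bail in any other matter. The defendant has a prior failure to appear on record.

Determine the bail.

Base amounts from the schedule: disorderly conduct $6,000; kidnapping $279,900; grand theft $14,500.
Stacking rule: sum of all bases. $6,000 + $279,900 + $14,500 = $300,400.
Strong family ties in the jurisdiction (−$11,500 flat): $300,400 − $11,500 = $288,900.
Prior failure to appear (+20%): $288,900 × 1.2 = $346,680.

$346,680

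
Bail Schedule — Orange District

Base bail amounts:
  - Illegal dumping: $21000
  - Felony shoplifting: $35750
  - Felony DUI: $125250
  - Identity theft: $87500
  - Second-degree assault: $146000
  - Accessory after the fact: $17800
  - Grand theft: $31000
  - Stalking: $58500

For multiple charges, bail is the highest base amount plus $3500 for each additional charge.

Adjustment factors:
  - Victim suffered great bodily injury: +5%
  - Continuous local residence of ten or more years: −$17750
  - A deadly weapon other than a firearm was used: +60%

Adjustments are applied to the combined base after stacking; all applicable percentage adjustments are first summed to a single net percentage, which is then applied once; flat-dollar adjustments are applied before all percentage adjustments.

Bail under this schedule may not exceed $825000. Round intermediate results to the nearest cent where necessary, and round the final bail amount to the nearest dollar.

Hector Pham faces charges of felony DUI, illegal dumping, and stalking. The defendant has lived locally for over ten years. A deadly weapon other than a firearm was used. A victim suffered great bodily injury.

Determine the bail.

$188925

Base amounts from the schedule: felony DUI $125250; illegal dumping $21000; stalking $58500.
Stacking rule: highest base plus $3500 per additional charge. Highest is felony DUI at $125250; 2 additional charges → +$7000. Combined base = $132250.
Continuous local residence of ten or more years (−$17750 flat): $132250 − $17750 = $114500.
Net percentage adjustment: +5% +60% = +65%. $114500 × 1.65 = $188925.
$188925 is within the $825000 maximum.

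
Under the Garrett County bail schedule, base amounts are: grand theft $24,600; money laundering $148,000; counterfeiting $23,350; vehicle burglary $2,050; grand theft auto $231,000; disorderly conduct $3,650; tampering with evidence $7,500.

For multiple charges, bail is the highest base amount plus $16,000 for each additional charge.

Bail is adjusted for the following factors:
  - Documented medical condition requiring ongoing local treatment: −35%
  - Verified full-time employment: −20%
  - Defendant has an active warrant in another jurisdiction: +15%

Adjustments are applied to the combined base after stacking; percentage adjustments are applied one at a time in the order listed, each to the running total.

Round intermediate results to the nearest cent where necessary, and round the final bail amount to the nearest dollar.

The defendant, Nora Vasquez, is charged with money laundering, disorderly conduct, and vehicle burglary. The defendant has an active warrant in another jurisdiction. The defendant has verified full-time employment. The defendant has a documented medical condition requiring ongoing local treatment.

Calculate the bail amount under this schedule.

Base amounts from the schedule: money laundering $148,000; disorderly conduct $3,650; vehicle burglary $2,050.
Stacking rule: highest base plus $16,000 per additional charge. Highest is money laundering at $148,000; 2 additional charges → +$32,000. Combined base = $180,000.
Documented medical condition requiring ongoing local treatment (−35%): $180,000 × 0.65 = $117,000.
Verified full-time employment (−20%): $117,000 × 0.8 = $93,600.
Defendant has an active warrant in another jurisdiction (+15%): $93,600 × 1.15 = $107,640.

$107,640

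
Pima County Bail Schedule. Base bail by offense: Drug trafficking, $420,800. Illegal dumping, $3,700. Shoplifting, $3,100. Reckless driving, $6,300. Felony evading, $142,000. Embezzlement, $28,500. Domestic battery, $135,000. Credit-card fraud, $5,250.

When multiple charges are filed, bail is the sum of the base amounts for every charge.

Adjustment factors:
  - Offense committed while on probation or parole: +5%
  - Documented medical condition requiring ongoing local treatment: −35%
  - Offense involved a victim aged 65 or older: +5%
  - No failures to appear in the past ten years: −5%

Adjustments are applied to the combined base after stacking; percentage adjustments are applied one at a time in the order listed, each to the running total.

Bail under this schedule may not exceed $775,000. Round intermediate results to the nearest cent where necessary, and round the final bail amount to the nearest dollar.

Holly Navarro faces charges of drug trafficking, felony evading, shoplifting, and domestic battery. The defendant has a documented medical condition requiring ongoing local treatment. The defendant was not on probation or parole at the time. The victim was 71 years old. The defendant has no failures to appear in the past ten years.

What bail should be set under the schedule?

Base amounts from the schedule: drug trafficking $420,800; felony evading $142,000; shoplifting $3,100; domestic battery $135,000.
Stacking rule: sum of all bases. $420,800 + $142,000 + $3,100 + $135,000 = $700,900.
Documented medical condition requiring ongoing local treatment (−35%): $700,900 × 0.65 = $455,585.
Offense involved a victim aged 65 or older (+5%): $455,585 × 1.05 = $478,364.25.
No failures to appear in the past ten years (−5%): $478,364.25 × 0.95 = $454,446.04.
$454,446.04 is within the $775,000 maximum.
Rounded to the nearest dollar: $454,446.

$454,446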